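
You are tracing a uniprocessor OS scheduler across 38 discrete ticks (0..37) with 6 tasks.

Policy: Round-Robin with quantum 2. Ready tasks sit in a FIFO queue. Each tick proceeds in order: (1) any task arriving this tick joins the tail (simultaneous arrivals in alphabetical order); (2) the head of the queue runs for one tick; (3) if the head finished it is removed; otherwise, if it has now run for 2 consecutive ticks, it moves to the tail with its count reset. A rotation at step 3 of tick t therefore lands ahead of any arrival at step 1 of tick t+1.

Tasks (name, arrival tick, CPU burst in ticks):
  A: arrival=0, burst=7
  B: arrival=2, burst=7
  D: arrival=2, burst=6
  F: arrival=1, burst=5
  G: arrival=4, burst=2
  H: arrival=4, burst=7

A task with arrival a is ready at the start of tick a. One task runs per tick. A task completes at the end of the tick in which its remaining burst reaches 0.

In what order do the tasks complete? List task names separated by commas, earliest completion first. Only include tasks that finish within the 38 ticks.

t=0: queue=[A] q_used=0 → run A
t=1: queue=[A,F] q_used=1 → run A
t=2: queue=[F,A,B,D] q_used=0 → run F
t=3: queue=[F,A,B,D] q_used=1 → run F
t=4: queue=[A,B,D,F,G,H] q_used=0 → run A
t=5: queue=[A,B,D,F,G,H] q_used=1 → run A
t=6: queue=[B,D,F,G,H,A] q_used=0 → run B
t=7: queue=[B,D,F,G,H,A] q_used=1 → run B
t=8: queue=[D,F,G,H,A,B] q_used=0 → run D
t=9: queue=[D,F,G,H,A,B] q_used=1 → run D
t=10: queue=[F,G,H,A,B,D] q_used=0 → run F
t=11: queue=[F,G,H,A,B,D] q_used=1 → run F
t=12: queue=[G,H,A,B,D,F] q_used=0 → run G
t=13: queue=[G,H,A,B,D,F] q_used=1 → run G
t=14: queue=[H,A,B,D,F] q_used=0 → run H
t=15: queue=[H,A,B,D,F] q_used=1 → run H
t=16: queue=[A,B,D,F,H] q_used=0 → run A
t=17: queue=[A,B,D,F,H] q_used=1 → run A
t=18: queue=[B,D,F,H,A] q_used=0 → run B
t=19: queue=[B,D,F,H,A] q_used=1 → run B
t=20: queue=[D,F,H,A,B] q_used=0 → run D
t=21: queue=[D,F,H,A,B] q_used=1 → run D
t=22: queue=[F,H,A,B,D] q_used=0 → run F
t=23: queue=[H,A,B,D] q_used=0 → run H
t=24: queue=[H,A,B,D] q_used=1 → run H
t=25: queue=[A,B,D,H] q_used=0 → run A
t=26: queue=[B,D,H] q_used=0 → run B
t=27: queue=[B,D,H] q_used=1 → run B
t=28: queue=[D,H,B] q_used=0 → run D
t=29: queue=[D,H,B] q_used=1 → run D
t=30: queue=[H,B] q_used=0 → run H
t=31: queue=[H,B] q_used=1 → run H
t=32: queue=[B,H] q_used=0 → run B
t=33: queue=[H] q_used=0 → run H
t=34: (idle)
t=35: (idle)
t=36: (idle)
t=37: (idle)

completion order = G, F, A, D, B, H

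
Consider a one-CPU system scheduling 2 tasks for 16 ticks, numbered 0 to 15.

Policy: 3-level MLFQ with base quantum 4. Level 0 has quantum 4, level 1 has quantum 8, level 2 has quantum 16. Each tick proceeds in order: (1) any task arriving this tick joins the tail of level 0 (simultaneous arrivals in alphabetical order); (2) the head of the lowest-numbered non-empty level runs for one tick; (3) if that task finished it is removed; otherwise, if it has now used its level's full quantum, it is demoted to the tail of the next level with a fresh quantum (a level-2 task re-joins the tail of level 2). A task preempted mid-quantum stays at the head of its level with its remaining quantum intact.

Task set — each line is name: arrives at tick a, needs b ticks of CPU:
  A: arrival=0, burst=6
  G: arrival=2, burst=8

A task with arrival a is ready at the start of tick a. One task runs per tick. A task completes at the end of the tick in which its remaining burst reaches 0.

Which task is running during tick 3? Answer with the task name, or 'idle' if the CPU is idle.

t=0: L0/L1/L2 = A/-/- → run A
t=1: L0/L1/L2 = A/-/- → run A
t=2: L0/L1/L2 = AG/-/- → run A
t=3: L0/L1/L2 = AG/-/- → run A
t=4: L0/L1/L2 = G/A/- → run G
t=5: L0/L1/L2 = G/A/- → run G
t=6: L0/L1/L2 = G/A/- → run G
t=7: L0/L1/L2 = G/A/- → run G
t=8: L0/L1/L2 = -/AG/- → run A
t=9: L0/L1/L2 = -/AG/- → run A
t=10: L0/L1/L2 = -/G/- → run G
t=11: L0/L1/L2 = -/G/- → run G
t=12: L0/L1/L2 = -/G/- → run G
t=13: L0/L1/L2 = -/G/- → run G
t=14: (idle)
t=15: (idle)

running at tick 3 = A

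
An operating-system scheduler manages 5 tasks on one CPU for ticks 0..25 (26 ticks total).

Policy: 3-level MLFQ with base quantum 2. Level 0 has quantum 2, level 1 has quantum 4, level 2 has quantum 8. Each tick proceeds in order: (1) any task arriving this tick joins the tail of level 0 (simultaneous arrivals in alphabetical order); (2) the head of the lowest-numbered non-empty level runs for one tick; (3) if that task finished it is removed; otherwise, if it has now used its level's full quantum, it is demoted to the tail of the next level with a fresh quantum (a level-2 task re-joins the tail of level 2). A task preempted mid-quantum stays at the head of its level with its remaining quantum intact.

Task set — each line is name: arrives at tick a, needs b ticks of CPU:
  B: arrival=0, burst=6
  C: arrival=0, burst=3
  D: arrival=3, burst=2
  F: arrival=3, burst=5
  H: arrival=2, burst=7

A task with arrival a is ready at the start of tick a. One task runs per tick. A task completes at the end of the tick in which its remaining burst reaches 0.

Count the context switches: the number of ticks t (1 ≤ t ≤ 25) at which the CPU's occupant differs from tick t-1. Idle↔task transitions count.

t=0: L0/L1/L2 = BC/-/- → run B
t=1: L0/L1/L2 = BC/-/- → run B
t=2: L0/L1/L2 = CH/B/- → run C
t=3: L0/L1/L2 = CHDF/B/- → run C
t=4: L0/L1/L2 = HDF/BC/- → run H
t=5: L0/L1/L2 = HDF/BC/- → run H
t=6: L0/L1/L2 = DF/BCH/- → run D
t=7: L0/L1/L2 = DF/BCH/- → run D
t=8: L0/L1/L2 = F/BCH/- → run F
t=9: L0/L1/L2 = F/BCH/- → run F
t=10: L0/L1/L2 = -/BCHF/- → run B
t=11: L0/L1/L2 = -/BCHF/- → run B
t=12: L0/L1/L2 = -/BCHF/- → run B
t=13: L0/L1/L2 = -/BCHF/- → run B
t=14: L0/L1/L2 = -/CHF/- → run C
t=15: L0/L1/L2 = -/HF/- → run H
t=16: L0/L1/L2 = -/HF/- → run H
t=17: L0/L1/L2 = -/HF/- → run H
t=18: L0/L1/L2 = -/HF/- → run H
t=19: L0/L1/L2 = -/F/H → run F
t=20: L0/L1/L2 = -/F/H → run F
t=21: L0/L1/L2 = -/F/H → run F
t=22: L0/L1/L2 = -/-/H → run H
t=23: (idle)
t=24: (idle)
t=25: (idle)

context switches = 10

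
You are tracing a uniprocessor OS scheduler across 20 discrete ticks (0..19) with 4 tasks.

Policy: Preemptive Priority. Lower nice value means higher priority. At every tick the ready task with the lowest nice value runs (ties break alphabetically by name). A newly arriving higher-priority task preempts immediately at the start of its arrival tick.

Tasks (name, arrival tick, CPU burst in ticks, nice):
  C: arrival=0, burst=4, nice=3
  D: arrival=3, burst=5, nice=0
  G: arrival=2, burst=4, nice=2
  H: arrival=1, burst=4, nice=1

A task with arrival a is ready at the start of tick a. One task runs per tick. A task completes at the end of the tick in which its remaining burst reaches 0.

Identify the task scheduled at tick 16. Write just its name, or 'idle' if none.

t=0: ready={C} → run C
t=1: ready={C,H} → run H
t=2: ready={C,G,H} → run H
t=3: ready={C,D,G,H} → run D
t=4: ready={C,D,G,H} → run D
t=5: ready={C,D,G,H} → run D
t=6: ready={C,D,G,H} → run D
t=7: ready={C,D,G,H} → run D
t=8: ready={C,G,H} → run H
t=9: ready={C,G,H} → run H
t=10: ready={C,G} → run G
t=11: ready={C,G} → run G
t=12: ready={C,G} → run G
t=13: ready={C,G} → run G
t=14: ready={C} → run C
t=15: ready={C} → run C
t=16: ready={C} → run C
t=17: (idle)
t=18: (idle)
t=19: (idle)

running at tick 16 = C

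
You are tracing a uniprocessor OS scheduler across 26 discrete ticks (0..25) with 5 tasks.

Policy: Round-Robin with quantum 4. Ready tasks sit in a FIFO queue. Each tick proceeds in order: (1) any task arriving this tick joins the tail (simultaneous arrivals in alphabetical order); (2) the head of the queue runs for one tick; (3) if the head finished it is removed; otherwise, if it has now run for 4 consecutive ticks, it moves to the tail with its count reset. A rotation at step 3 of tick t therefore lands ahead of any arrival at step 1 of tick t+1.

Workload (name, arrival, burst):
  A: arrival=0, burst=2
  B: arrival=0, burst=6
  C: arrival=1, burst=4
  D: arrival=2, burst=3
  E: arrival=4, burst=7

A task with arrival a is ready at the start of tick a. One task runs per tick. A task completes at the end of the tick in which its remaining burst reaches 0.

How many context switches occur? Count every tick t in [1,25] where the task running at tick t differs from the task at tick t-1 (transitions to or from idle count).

context switches = 7

t=0: queue=[A,B] q_used=0 → run A
t=1: queue=[A,B,C] q_used=1 → run A
t=2: queue=[B,C,D] q_used=0 → run B
t=3: queue=[B,C,D] q_used=1 → run B
t=4: queue=[B,C,D,E] q_used=2 → run B
t=5: queue=[B,C,D,E] q_used=3 → run B
t=6: queue=[C,D,E,B] q_used=0 → run C
t=7: queue=[C,D,E,B] q_used=1 → run C
t=8: queue=[C,D,E,B] q_used=2 → run C
t=9: queue=[C,D,E,B] q_used=3 → run C
t=10: queue=[D,E,B] q_used=0 → run D
t=11: queue=[D,E,B] q_used=1 → run D
t=12: queue=[D,E,B] q_used=2 → run D
t=13: queue=[E,B] q_used=0 → run E
t=14: queue=[E,B] q_used=1 → run E
t=15: queue=[E,B] q_used=2 → run E
t=16: queue=[E,B] q_used=3 → run E
t=17: queue=[B,E] q_used=0 → run B
t=18: queue=[B,E] q_used=1 → run B
t=19: queue=[E] q_used=0 → run E
t=20: queue=[E] q_used=1 → run E
t=21: queue=[E] q_used=2 → run E
t=22: (idle)
t=23: (idle)
t=24: (idle)
t=25: (idle)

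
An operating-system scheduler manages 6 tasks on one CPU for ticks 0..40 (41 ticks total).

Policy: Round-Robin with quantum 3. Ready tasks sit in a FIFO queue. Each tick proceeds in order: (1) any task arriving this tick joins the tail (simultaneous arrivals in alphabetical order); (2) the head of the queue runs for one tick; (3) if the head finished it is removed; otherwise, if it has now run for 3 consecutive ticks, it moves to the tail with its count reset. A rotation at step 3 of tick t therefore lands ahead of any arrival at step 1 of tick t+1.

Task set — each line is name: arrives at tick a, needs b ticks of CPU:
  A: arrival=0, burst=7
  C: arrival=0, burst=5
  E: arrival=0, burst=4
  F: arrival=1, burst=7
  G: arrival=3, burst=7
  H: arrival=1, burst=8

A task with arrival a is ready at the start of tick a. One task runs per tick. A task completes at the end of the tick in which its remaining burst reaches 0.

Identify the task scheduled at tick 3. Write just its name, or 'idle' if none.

running at tick 3 = C

t=0: queue=[A,C,E] q_used=0 → run A
t=1: queue=[A,C,E,F,H] q_used=1 → run A
t=2: queue=[A,C,E,F,H] q_used=2 → run A
t=3: queue=[C,E,F,H,A,G] q_used=0 → run C
t=4: queue=[C,E,F,H,A,G] q_used=1 → run C
t=5: queue=[C,E,F,H,A,G] q_used=2 → run C
t=6: queue=[E,F,H,A,G,C] q_used=0 → run E
t=7: queue=[E,F,H,A,G,C] q_used=1 → run E
t=8: queue=[E,F,H,A,G,C] q_used=2 → run E
t=9: queue=[F,H,A,G,C,E] q_used=0 → run F
t=10: queue=[F,H,A,G,C,E] q_used=1 → run F
t=11: queue=[F,H,A,G,C,E] q_used=2 → run F
t=12: queue=[H,A,G,C,E,F] q_used=0 → run H
t=13: queue=[H,A,G,C,E,F] q_used=1 → run H
t=14: queue=[H,A,G,C,E,F] q_used=2 → run H
t=15: queue=[A,G,C,E,F,H] q_used=0 → run A
t=16: queue=[A,G,C,E,F,H] q_used=1 → run A
t=17: queue=[A,G,C,E,F,H] q_used=2 → run A
t=18: queue=[G,C,E,F,H,A] q_used=0 → run G
t=19: queue=[G,C,E,F,H,A] q_used=1 → run G
t=20: queue=[G,C,E,F,H,A] q_used=2 → run G
t=21: queue=[C,E,F,H,A,G] q_used=0 → run C
t=22: queue=[C,E,F,H,A,G] q_used=1 → run C
t=23: queue=[E,F,H,A,G] q_used=0 → run E
t=24: queue=[F,H,A,G] q_used=0 → run F
t=25: queue=[F,H,A,G] q_used=1 → run F
t=26: queue=[F,H,A,G] q_used=2 → run F
t=27: queue=[H,A,G,F] q_used=0 → run H
t=28: queue=[H,A,G,F] q_used=1 → run H
t=29: queue=[H,A,G,F] q_used=2 → run H
t=30: queue=[A,G,F,H] q_used=0 → run A
t=31: queue=[G,F,H] q_used=0 → run G
t=32: queue=[G,F,H] q_used=1 → run G
t=33: queue=[G,F,H] q_used=2 → run G
t=34: queue=[F,H,G] q_used=0 → run F
t=35: queue=[H,G] q_used=0 → run H
t=36: queue=[H,G] q_used=1 → run H
t=37: queue=[G] q_used=0 → run G
t=38: (idle)
t=39: (idle)
t=40: (idle)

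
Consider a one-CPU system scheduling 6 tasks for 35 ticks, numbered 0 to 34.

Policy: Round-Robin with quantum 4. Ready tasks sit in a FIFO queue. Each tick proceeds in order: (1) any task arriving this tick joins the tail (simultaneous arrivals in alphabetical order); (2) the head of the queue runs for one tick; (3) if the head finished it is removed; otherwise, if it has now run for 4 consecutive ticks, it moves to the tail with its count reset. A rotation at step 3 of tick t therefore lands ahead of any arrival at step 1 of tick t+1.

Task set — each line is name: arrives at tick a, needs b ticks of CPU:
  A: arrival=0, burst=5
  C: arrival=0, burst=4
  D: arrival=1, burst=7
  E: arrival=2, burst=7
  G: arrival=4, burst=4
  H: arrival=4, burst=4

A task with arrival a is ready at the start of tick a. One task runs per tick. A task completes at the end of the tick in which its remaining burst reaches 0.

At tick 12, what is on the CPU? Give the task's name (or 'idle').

running at tick 12 = E

t=0: queue=[A,C] q_used=0 → run A
t=1: queue=[A,C,D] q_used=1 → run A
t=2: queue=[A,C,D,E] q_used=2 → run A
t=3: queue=[A,C,D,E] q_used=3 → run A
t=4: queue=[C,D,E,A,G,H] q_used=0 → run C
t=5: queue=[C,D,E,A,G,H] q_used=1 → run C
t=6: queue=[C,D,E,A,G,H] q_used=2 → run C
t=7: queue=[C,D,E,A,G,H] q_used=3 → run C
t=8: queue=[D,E,A,G,H] q_used=0 → run D
t=9: queue=[D,E,A,G,H] q_used=1 → run D
t=10: queue=[D,E,A,G,H] q_used=2 → run D
t=11: queue=[D,E,A,G,H] q_used=3 → run D
t=12: queue=[E,A,G,H,D] q_used=0 → run E
t=13: queue=[E,A,G,H,D] q_used=1 → run E
t=14: queue=[E,A,G,H,D] q_used=2 → run E
t=15: queue=[E,A,G,H,D] q_used=3 → run E
t=16: queue=[A,G,H,D,E] q_used=0 → run A
t=17: queue=[G,H,D,E] q_used=0 → run G
t=18: queue=[G,H,D,E] q_used=1 → run G
t=19: queue=[G,H,D,E] q_used=2 → run G
t=20: queue=[G,H,D,E] q_used=3 → run G
t=21: queue=[H,D,E] q_used=0 → run H
t=22: queue=[H,D,E] q_used=1 → run H
t=23: queue=[H,D,E] q_used=2 → run H
t=24: queue=[H,D,E] q_used=3 → run H
t=25: queue=[D,E] q_used=0 → run D
t=26: queue=[D,E] q_used=1 → run D
t=27: queue=[D,E] q_used=2 → run D
t=28: queue=[E] q_used=0 → run E
t=29: queue=[E] q_used=1 → run E
t=30: queue=[E] q_used=2 → run E
t=31: (idle)
t=32: (idle)
t=33: (idle)
t=34: (idle)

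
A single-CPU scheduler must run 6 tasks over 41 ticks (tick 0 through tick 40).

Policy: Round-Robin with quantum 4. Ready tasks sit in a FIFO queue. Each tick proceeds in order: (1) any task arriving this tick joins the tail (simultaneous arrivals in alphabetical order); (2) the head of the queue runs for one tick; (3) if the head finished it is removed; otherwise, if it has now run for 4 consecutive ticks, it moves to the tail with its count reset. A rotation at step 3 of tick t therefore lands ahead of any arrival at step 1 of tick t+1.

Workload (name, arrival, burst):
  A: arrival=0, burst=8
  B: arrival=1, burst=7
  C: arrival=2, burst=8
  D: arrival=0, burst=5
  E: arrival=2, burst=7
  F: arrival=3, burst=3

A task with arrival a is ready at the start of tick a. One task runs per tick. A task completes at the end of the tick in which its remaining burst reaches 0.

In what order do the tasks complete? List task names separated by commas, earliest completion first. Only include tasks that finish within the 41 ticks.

t=0: queue=[A,D] q_used=0 → run A
t=1: queue=[A,D,B] q_used=1 → run A
t=2: queue=[A,D,B,C,E] q_used=2 → run A
t=3: queue=[A,D,B,C,E,F] q_used=3 → run A
t=4: queue=[D,B,C,E,F,A] q_used=0 → run D
t=5: queue=[D,B,C,E,F,A] q_used=1 → run D
t=6: queue=[D,B,C,E,F,A] q_used=2 → run D
t=7: queue=[D,B,C,E,F,A] q_used=3 → run D
t=8: queue=[B,C,E,F,A,D] q_used=0 → run B
t=9: queue=[B,C,E,F,A,D] q_used=1 → run B
t=10: queue=[B,C,E,F,A,D] q_used=2 → run B
t=11: queue=[B,C,E,F,A,D] q_used=3 → run B
t=12: queue=[C,E,F,A,D,B] q_used=0 → run C
t=13: queue=[C,E,F,A,D,B] q_used=1 → run C
t=14: queue=[C,E,F,A,D,B] q_used=2 → run C
t=15: queue=[C,E,F,A,D,B] q_used=3 → run C
t=16: queue=[E,F,A,D,B,C] q_used=0 → run E
t=17: queue=[E,F,A,D,B,C] q_used=1 → run E
t=18: queue=[E,F,A,D,B,C] q_used=2 → run E
t=19: queue=[E,F,A,D,B,C] q_used=3 → run E
t=20: queue=[F,A,D,B,C,E] q_used=0 → run F
t=21: queue=[F,A,D,B,C,E] q_used=1 → run F
t=22: queue=[F,A,D,B,C,E] q_used=2 → run F
t=23: queue=[A,D,B,C,E] q_used=0 → run A
t=24: queue=[A,D,B,C,E] q_used=1 → run A
t=25: queue=[A,D,B,C,E] q_used=2 → run A
t=26: queue=[A,D,B,C,E] q_used=3 → run A
t=27: queue=[D,B,C,E] q_used=0 → run D
t=28: queue=[B,C,E] q_used=0 → run B
t=29: queue=[B,C,E] q_used=1 → run B
t=30: queue=[B,C,E] q_used=2 → run B
t=31: queue=[C,E] q_used=0 → run C
t=32: queue=[C,E] q_used=1 → run C
t=33: queue=[C,E] q_used=2 → run C
t=34: queue=[C,E] q_used=3 → run C
t=35: queue=[E] q_used=0 → run E
t=36: queue=[E] q_used=1 → run E
t=37: queue=[E] q_used=2 → run E
t=38: (idle)
t=39: (idle)
t=40: (idle)

completion order = F, A, D, B, C, E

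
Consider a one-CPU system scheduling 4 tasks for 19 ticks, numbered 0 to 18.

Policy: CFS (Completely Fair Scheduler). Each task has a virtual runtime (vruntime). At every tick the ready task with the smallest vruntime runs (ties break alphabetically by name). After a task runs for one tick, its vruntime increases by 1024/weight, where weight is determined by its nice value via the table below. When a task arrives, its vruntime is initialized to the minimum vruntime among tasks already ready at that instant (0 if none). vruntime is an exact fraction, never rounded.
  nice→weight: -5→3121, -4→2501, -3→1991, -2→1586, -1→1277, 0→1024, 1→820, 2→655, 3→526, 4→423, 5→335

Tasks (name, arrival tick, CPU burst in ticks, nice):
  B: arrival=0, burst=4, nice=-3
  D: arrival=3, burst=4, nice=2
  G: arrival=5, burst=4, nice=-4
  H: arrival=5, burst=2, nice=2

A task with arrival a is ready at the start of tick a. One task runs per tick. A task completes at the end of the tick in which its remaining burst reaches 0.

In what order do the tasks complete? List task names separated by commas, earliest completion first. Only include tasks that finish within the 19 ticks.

t=0: vr[B=0] → run B
t=1: vr[B=1024/1991] → run B
t=2: vr[B=2048/1991] → run B
t=3: vr[B=3072/1991 D=3072/1991] → run B
t=4: vr[D=3072/1991] → run D
t=5: vr[D=4050944/1304105 G=4050944/1304105 H=4050944/1304105] → run D
t=6: vr[D=6089728/1304105 G=4050944/1304105 H=4050944/1304105] → run G
t=7: vr[D=6089728/1304105 G=11466814464/3261566605 H=4050944/1304105] → run H
t=8: vr[D=6089728/1304105 G=11466814464/3261566605 H=6089728/1304105] → run G
t=9: vr[D=6089728/1304105 G=12802217984/3261566605 H=6089728/1304105] → run G
t=10: vr[D=6089728/1304105 G=14137621504/3261566605 H=6089728/1304105] → run G
t=11: vr[D=6089728/1304105 H=6089728/1304105] → run D
t=12: vr[D=8128512/1304105 H=6089728/1304105] → run H
t=13: vr[D=8128512/1304105] → run D
t=14: (idle)
t=15: (idle)
t=16: (idle)
t=17: (idle)
t=18: (idle)

completion order = B, G, H, D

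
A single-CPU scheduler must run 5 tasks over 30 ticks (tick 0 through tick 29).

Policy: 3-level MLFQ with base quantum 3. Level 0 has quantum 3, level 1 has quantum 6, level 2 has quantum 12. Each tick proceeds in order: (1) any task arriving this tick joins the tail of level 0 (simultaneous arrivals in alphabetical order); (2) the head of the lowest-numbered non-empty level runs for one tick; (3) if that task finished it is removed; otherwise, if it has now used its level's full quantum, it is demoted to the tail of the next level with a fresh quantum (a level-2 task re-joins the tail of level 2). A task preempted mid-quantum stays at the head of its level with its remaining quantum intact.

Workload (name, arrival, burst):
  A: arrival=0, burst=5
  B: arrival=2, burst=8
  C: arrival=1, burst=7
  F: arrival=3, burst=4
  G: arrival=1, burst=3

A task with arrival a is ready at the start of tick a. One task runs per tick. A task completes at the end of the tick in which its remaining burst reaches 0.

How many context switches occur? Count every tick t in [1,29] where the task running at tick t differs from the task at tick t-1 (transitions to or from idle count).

context switches = 9

t=0: L0/L1/L2 = A/-/- → run A
t=1: L0/L1/L2 = ACG/-/- → run A
t=2: L0/L1/L2 = ACGB/-/- → run A
t=3: L0/L1/L2 = CGBF/A/- → run C
t=4: L0/L1/L2 = CGBF/A/- → run C
t=5: L0/L1/L2 = CGBF/A/- → run C
t=6: L0/L1/L2 = GBF/AC/- → run G
t=7: L0/L1/L2 = GBF/AC/- → run G
t=8: L0/L1/L2 = GBF/AC/- → run G
t=9: L0/L1/L2 = BF/AC/- → run B
t=10: L0/L1/L2 = BF/AC/- → run B
t=11: L0/L1/L2 = BF/AC/- → run B
t=12: L0/L1/L2 = F/ACB/- → run F
t=13: L0/L1/L2 = F/ACB/- → run F
t=14: L0/L1/L2 = F/ACB/- → run F
t=15: L0/L1/L2 = -/ACBF/- → run A
t=16: L0/L1/L2 = -/ACBF/- → run A
t=17: L0/L1/L2 = -/CBF/- → run C
t=18: L0/L1/L2 = -/CBF/- → run C
t=19: L0/L1/L2 = -/CBF/- → run C
t=20: L0/L1/L2 = -/CBF/- → run C
t=21: L0/L1/L2 = -/BF/- → run B
t=22: L0/L1/L2 = -/BF/- → run B
t=23: L0/L1/L2 = -/BF/- → run B
t=24: L0/L1/L2 = -/BF/- → run B
t=25: L0/L1/L2 = -/BF/- → run B
t=26: L0/L1/L2 = -/F/- → run F
t=27: (idle)
t=28: (idle)
t=29: (idle)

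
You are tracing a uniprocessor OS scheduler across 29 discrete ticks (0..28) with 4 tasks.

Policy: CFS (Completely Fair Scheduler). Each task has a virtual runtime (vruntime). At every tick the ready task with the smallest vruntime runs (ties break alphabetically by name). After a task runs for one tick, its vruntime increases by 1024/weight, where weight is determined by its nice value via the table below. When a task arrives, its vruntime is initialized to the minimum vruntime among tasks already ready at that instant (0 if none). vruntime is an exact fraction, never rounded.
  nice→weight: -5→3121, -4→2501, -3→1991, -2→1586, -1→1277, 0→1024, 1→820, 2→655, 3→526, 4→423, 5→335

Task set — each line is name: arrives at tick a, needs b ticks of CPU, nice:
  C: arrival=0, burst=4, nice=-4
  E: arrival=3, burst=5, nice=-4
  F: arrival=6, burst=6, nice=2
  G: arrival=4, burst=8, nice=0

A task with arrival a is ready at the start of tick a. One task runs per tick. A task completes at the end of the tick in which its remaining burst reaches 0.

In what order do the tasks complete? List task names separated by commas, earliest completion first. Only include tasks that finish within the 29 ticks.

completion order = C, E, G, F

t=0: vr[C=0] → run C
t=1: vr[C=1024/2501] → run C
t=2: vr[C=2048/2501] → run C
t=3: vr[C=3072/2501 E=3072/2501] → run C
t=4: vr[E=3072/2501 G=3072/2501] → run E
t=5: vr[E=4096/2501 G=3072/2501] → run G
t=6: vr[E=4096/2501 F=4096/2501 G=5573/2501] → run E
t=7: vr[E=5120/2501 F=4096/2501 G=5573/2501] → run F
t=8: vr[E=5120/2501 F=5243904/1638155 G=5573/2501] → run E
t=9: vr[E=6144/2501 F=5243904/1638155 G=5573/2501] → run G
t=10: vr[E=6144/2501 F=5243904/1638155 G=8074/2501] → run E
t=11: vr[E=7168/2501 F=5243904/1638155 G=8074/2501] → run E
t=12: vr[F=5243904/1638155 G=8074/2501] → run F
t=13: vr[F=7804928/1638155 G=8074/2501] → run G
t=14: vr[F=7804928/1638155 G=10575/2501] → run G
t=15: vr[F=7804928/1638155 G=13076/2501] → run F
t=16: vr[F=10365952/1638155 G=13076/2501] → run G
t=17: vr[F=10365952/1638155 G=15577/2501] → run G
t=18: vr[F=10365952/1638155 G=18078/2501] → run F
t=19: vr[F=12926976/1638155 G=18078/2501] → run G
t=20: vr[F=12926976/1638155 G=20579/2501] → run F
t=21: vr[F=3097600/327631 G=20579/2501] → run G
t=22: vr[F=3097600/327631] → run F
t=23: (idle)
t=24: (idle)
t=25: (idle)
t=26: (idle)
t=27: (idle)
t=28: (idle)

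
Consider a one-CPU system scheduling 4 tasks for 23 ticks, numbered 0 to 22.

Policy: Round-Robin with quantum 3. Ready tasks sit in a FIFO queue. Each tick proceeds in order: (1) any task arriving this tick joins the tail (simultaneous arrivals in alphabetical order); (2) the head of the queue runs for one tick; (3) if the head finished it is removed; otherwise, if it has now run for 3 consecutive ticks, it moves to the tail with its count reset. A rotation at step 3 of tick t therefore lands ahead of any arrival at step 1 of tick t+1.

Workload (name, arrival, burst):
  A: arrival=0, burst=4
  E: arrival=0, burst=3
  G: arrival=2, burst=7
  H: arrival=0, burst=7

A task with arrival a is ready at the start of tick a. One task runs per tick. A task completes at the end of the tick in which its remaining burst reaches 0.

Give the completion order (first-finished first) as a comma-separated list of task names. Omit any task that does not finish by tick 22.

t=0: queue=[A,E,H] q_used=0 → run A
t=1: queue=[A,E,H] q_used=1 → run A
t=2: queue=[A,E,H,G] q_used=2 → run A
t=3: queue=[E,H,G,A] q_used=0 → run E
t=4: queue=[E,H,G,A] q_used=1 → run E
t=5: queue=[E,H,G,A] q_used=2 → run E
t=6: queue=[H,G,A] q_used=0 → run H
t=7: queue=[H,G,A] q_used=1 → run H
t=8: queue=[H,G,A] q_used=2 → run H
t=9: queue=[G,A,H] q_used=0 → run G
t=10: queue=[G,A,H] q_used=1 → run G
t=11: queue=[G,A,H] q_used=2 → run G
t=12: queue=[A,H,G] q_used=0 → run A
t=13: queue=[H,G] q_used=0 → run H
t=14: queue=[H,G] q_used=1 → run H
t=15: queue=[H,G] q_used=2 → run H
t=16: queue=[G,H] q_used=0 → run G
t=17: queue=[G,H] q_used=1 → run G
t=18: queue=[G,H] q_used=2 → run G
t=19: queue=[H,G] q_used=0 → run H
t=20: queue=[G] q_used=0 → run G
t=21: (idle)
t=22: (idle)

completion order = E, A, H, G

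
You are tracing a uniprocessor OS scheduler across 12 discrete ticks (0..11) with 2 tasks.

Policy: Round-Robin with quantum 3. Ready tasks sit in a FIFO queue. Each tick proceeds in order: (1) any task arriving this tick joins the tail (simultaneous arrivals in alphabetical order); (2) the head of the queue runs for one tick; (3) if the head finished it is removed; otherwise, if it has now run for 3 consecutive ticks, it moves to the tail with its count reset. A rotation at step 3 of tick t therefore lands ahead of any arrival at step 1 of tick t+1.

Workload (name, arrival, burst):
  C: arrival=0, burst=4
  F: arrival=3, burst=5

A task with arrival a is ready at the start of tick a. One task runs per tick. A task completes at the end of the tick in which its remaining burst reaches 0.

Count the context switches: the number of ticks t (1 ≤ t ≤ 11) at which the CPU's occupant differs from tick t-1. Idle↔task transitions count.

t=0: queue=[C] q_used=0 → run C
t=1: queue=[C] q_used=1 → run C
t=2: queue=[C] q_used=2 → run C
t=3: queue=[C,F] q_used=0 → run C
t=4: queue=[F] q_used=0 → run F
t=5: queue=[F] q_used=1 → run F
t=6: queue=[F] q_used=2 → run F
t=7: queue=[F] q_used=0 → run F
t=8: queue=[F] q_used=1 → run F
t=9: (idle)
t=10: (idle)
t=11: (idle)

context switches = 2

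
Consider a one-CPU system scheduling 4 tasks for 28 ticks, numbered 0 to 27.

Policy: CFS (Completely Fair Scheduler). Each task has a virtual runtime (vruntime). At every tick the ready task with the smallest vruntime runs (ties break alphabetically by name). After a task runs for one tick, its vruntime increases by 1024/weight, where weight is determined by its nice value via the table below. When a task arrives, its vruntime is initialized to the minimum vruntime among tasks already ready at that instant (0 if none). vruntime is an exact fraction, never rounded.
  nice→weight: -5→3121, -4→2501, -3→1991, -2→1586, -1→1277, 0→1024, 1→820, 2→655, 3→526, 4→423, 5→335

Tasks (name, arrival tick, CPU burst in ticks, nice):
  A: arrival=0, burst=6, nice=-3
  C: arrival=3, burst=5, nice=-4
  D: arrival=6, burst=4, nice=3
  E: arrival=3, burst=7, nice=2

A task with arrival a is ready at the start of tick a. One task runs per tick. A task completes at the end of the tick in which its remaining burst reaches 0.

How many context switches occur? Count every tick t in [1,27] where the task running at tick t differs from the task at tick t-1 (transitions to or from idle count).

context switches = 17

t=0: vr[A=0] → run A
t=1: vr[A=1024/1991] → run A
t=2: vr[A=2048/1991] → run A
t=3: vr[A=3072/1991 C=3072/1991 E=3072/1991] → run A
t=4: vr[A=4096/1991 C=3072/1991 E=3072/1991] → run C
t=5: vr[A=4096/1991 C=9721856/4979491 E=3072/1991] → run E
t=6: vr[A=4096/1991 C=9721856/4979491 D=9721856/4979491 E=4050944/1304105] → run C
t=7: vr[A=4096/1991 C=11760640/4979491 D=9721856/4979491 E=4050944/1304105] → run D
t=8: vr[A=4096/1991 C=11760640/4979491 D=5106347520/1309606133 E=4050944/1304105] → run A
t=9: vr[A=5120/1991 C=11760640/4979491 D=5106347520/1309606133 E=4050944/1304105] → run C
t=10: vr[A=5120/1991 C=13799424/4979491 D=5106347520/1309606133 E=4050944/1304105] → run A
t=11: vr[C=13799424/4979491 D=5106347520/1309606133 E=4050944/1304105] → run C
t=12: vr[C=15838208/4979491 D=5106347520/1309606133 E=4050944/1304105] → run E
t=13: vr[C=15838208/4979491 D=5106347520/1309606133 E=6089728/1304105] → run C
t=14: vr[D=5106347520/1309606133 E=6089728/1304105] → run D
t=15: vr[D=7655846912/1309606133 E=6089728/1304105] → run E
t=16: vr[D=7655846912/1309606133 E=8128512/1304105] → run D
t=17: vr[D=10205346304/1309606133 E=8128512/1304105] → run E
t=18: vr[D=10205346304/1309606133 E=10167296/1304105] → run D
t=19: vr[E=10167296/1304105] → run E
t=20: vr[E=2441216/260821] → run E
t=21: vr[E=14244864/1304105] → run E
t=22: (idle)
t=23: (idle)
t=24: (idle)
t=25: (idle)
t=26: (idle)
t=27: (idle)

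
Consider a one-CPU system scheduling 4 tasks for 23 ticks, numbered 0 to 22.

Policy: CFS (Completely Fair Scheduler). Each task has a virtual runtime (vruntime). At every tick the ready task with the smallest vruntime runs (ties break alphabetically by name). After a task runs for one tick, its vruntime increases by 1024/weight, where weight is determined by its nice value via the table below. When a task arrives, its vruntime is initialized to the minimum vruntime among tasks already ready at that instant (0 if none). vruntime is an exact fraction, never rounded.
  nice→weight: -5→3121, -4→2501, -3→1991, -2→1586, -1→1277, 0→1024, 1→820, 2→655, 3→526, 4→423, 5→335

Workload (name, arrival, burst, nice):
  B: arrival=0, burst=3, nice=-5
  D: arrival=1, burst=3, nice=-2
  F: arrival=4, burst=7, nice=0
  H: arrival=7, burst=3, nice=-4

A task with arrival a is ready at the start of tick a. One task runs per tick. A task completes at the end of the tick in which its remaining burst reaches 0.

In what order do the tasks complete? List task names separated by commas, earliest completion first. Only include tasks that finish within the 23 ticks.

completion order = B, D, H, F

t=0: vr[B=0] → run B
t=1: vr[B=1024/3121 D=1024/3121] → run B
t=2: vr[B=2048/3121 D=1024/3121] → run D
t=3: vr[B=2048/3121 D=2409984/2474953] → run B
t=4: vr[D=2409984/2474953 F=2409984/2474953] → run D
t=5: vr[D=4007936/2474953 F=2409984/2474953] → run F
t=6: vr[D=4007936/2474953 F=4884937/2474953] → run D
t=7: vr[F=4884937/2474953 H=4884937/2474953] → run F
t=8: vr[F=7359890/2474953 H=4884937/2474953] → run H
t=9: vr[F=7359890/2474953 H=241829169/101473073] → run H
t=10: vr[F=7359890/2474953 H=283375921/101473073] → run H
t=11: vr[F=7359890/2474953] → run F
t=12: vr[F=9834843/2474953] → run F
t=13: vr[F=12309796/2474953] → run F
t=14: vr[F=14784749/2474953] → run F
t=15: vr[F=17259702/2474953] → run F
t=16: (idle)
t=17: (idle)
t=18: (idle)
t=19: (idle)
t=20: (idle)
t=21: (idle)
t=22: (idle)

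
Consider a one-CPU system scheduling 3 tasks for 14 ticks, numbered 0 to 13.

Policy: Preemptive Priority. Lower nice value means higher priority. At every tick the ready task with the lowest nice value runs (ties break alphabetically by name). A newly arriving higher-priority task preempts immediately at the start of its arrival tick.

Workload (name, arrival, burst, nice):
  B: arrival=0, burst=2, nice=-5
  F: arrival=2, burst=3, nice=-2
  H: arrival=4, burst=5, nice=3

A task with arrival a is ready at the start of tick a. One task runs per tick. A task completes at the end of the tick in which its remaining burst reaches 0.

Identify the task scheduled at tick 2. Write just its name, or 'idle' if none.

t=0: ready={B} → run B
t=1: ready={B} → run B
t=2: ready={F} → run F
t=3: ready={F} → run F
t=4: ready={F,H} → run F
t=5: ready={H} → run H
t=6: ready={H} → run H
t=7: ready={H} → run H
t=8: ready={H} → run H
t=9: ready={H} → run H
t=10: (idle)
t=11: (idle)
t=12: (idle)
t=13: (idle)

running at tick 2 = F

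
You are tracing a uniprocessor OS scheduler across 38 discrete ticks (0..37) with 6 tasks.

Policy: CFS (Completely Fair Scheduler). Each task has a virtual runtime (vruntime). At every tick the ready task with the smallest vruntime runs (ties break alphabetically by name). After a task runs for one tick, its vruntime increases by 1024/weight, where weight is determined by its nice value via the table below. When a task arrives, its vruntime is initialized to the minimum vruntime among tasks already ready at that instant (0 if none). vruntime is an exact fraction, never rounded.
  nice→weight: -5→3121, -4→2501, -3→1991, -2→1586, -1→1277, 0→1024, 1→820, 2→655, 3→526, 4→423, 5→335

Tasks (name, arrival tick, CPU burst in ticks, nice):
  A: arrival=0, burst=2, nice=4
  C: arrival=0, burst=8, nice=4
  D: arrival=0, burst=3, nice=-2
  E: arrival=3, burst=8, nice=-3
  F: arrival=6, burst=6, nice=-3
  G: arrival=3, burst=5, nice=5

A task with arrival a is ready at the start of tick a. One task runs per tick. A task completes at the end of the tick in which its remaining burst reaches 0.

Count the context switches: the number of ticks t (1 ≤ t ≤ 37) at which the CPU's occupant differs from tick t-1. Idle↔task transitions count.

context switches = 29

t=0: vr[A=0 C=0 D=0] → run A
t=1: vr[A=1024/423 C=0 D=0] → run C
t=2: vr[A=1024/423 C=1024/423 D=0] → run D
t=3: vr[A=1024/423 C=1024/423 D=512/793 E=512/793 G=512/793] → run D
t=4: vr[A=1024/423 C=1024/423 D=1024/793 E=512/793 G=512/793] → run E
t=5: vr[A=1024/423 C=1024/423 D=1024/793 E=1831424/1578863 G=512/793] → run G
t=6: vr[A=1024/423 C=1024/423 D=1024/793 E=1831424/1578863 F=1831424/1578863 G=983552/265655] → run E
t=7: vr[A=1024/423 C=1024/423 D=1024/793 E=2643456/1578863 F=1831424/1578863 G=983552/265655] → run F
t=8: vr[A=1024/423 C=1024/423 D=1024/793 E=2643456/1578863 F=2643456/1578863 G=983552/265655] → run D
t=9: vr[A=1024/423 C=1024/423 E=2643456/1578863 F=2643456/1578863 G=983552/265655] → run E
t=10: vr[A=1024/423 C=1024/423 E=3455488/1578863 F=2643456/1578863 G=983552/265655] → run F
t=11: vr[A=1024/423 C=1024/423 E=3455488/1578863 F=3455488/1578863 G=983552/265655] → run E
t=12: vr[A=1024/423 C=1024/423 E=4267520/1578863 F=3455488/1578863 G=983552/265655] → run F
t=13: vr[A=1024/423 C=1024/423 E=4267520/1578863 F=4267520/1578863 G=983552/265655] → run A
t=14: vr[C=1024/423 E=4267520/1578863 F=4267520/1578863 G=983552/265655] → run C
t=15: vr[C=2048/423 E=4267520/1578863 F=4267520/1578863 G=983552/265655] → run E
t=16: vr[C=2048/423 E=5079552/1578863 F=4267520/1578863 G=983552/265655] → run F
t=17: vr[C=2048/423 E=5079552/1578863 F=5079552/1578863 G=983552/265655] → run E
t=18: vr[C=2048/423 E=5891584/1578863 F=5079552/1578863 G=983552/265655] → run F
t=19: vr[C=2048/423 E=5891584/1578863 F=5891584/1578863 G=983552/265655] → run G
t=20: vr[C=2048/423 E=5891584/1578863 F=5891584/1578863 G=1795584/265655] → run E
t=21: vr[C=2048/423 E=6703616/1578863 F=5891584/1578863 G=1795584/265655] → run F
t=22: vr[C=2048/423 E=6703616/1578863 G=1795584/265655] → run E
t=23: vr[C=2048/423 G=1795584/265655] → run C
t=24: vr[C=1024/141 G=1795584/265655] → run G
t=25: vr[C=1024/141 G=2607616/265655] → run C
t=26: vr[C=4096/423 G=2607616/265655] → run C
t=27: vr[C=5120/423 G=2607616/265655] → run G
t=28: vr[C=5120/423 G=3419648/265655] → run C
t=29: vr[C=2048/141 G=3419648/265655] → run G
t=30: vr[C=2048/141] → run C
t=31: vr[C=7168/423] → run C
t=32: (idle)
t=33: (idle)
t=34: (idle)
t=35: (idle)
t=36: (idle)
t=37: (idle)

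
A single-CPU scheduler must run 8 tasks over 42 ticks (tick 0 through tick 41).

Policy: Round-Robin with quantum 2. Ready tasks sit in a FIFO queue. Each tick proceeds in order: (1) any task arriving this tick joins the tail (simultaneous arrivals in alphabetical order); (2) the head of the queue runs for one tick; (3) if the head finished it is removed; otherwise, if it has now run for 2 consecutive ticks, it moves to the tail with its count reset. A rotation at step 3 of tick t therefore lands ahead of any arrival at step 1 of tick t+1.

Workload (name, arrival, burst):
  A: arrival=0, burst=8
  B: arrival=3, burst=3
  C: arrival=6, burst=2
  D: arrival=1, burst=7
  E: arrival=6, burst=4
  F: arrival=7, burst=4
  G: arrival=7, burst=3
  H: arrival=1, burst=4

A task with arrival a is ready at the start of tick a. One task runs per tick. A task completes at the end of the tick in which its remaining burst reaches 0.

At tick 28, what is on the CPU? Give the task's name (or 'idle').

t=0: queue=[A] q_used=0 → run A
t=1: queue=[A,D,H] q_used=1 → run A
t=2: queue=[D,H,A] q_used=0 → run D
t=3: queue=[D,H,A,B] q_used=1 → run D
t=4: queue=[H,A,B,D] q_used=0 → run H
t=5: queue=[H,A,B,D] q_used=1 → run H
t=6: queue=[A,B,D,H,C,E] q_used=0 → run A
t=7: queue=[A,B,D,H,C,E,F,G] q_used=1 → run A
t=8: queue=[B,D,H,C,E,F,G,A] q_used=0 → run B
t=9: queue=[B,D,H,C,E,F,G,A] q_used=1 → run B
t=10: queue=[D,H,C,E,F,G,A,B] q_used=0 → run D
t=11: queue=[D,H,C,E,F,G,A,B] q_used=1 → run D
t=12: queue=[H,C,E,F,G,A,B,D] q_used=0 → run H
t=13: queue=[H,C,E,F,G,A,B,D] q_used=1 → run H
t=14: queue=[C,E,F,G,A,B,D] q_used=0 → run C
t=15: queue=[C,E,F,G,A,B,D] q_used=1 → run C
t=16: queue=[E,F,G,A,B,D] q_used=0 → run E
t=17: queue=[E,F,G,A,B,D] q_used=1 → run E
t=18: queue=[F,G,A,B,D,E] q_used=0 → run F
t=19: queue=[F,G,A,B,D,E] q_used=1 → run F
t=20: queue=[G,A,B,D,E,F] q_used=0 → run G
t=21: queue=[G,A,B,D,E,F] q_used=1 → run G
t=22: queue=[A,B,D,E,F,G] q_used=0 → run A
t=23: queue=[A,B,D,E,F,G] q_used=1 → run A
t=24: queue=[B,D,E,F,G,A] q_used=0 → run B
t=25: queue=[D,E,F,G,A] q_used=0 → run D
t=26: queue=[D,E,F,G,A] q_used=1 → run D
t=27: queue=[E,F,G,A,D] q_used=0 → run E
t=28: queue=[E,F,G,A,D] q_used=1 → run E
t=29: queue=[F,G,A,D] q_used=0 → run F
t=30: queue=[F,G,A,D] q_used=1 → run F
t=31: queue=[G,A,D] q_used=0 → run G
t=32: queue=[A,D] q_used=0 → run A
t=33: queue=[A,D] q_used=1 → run A
t=34: queue=[D] q_used=0 → run D
t=35: (idle)
t=36: (idle)
t=37: (idle)
t=38: (idle)
t=39: (idle)
t=40: (idle)
t=41: (idle)

running at tick 28 = E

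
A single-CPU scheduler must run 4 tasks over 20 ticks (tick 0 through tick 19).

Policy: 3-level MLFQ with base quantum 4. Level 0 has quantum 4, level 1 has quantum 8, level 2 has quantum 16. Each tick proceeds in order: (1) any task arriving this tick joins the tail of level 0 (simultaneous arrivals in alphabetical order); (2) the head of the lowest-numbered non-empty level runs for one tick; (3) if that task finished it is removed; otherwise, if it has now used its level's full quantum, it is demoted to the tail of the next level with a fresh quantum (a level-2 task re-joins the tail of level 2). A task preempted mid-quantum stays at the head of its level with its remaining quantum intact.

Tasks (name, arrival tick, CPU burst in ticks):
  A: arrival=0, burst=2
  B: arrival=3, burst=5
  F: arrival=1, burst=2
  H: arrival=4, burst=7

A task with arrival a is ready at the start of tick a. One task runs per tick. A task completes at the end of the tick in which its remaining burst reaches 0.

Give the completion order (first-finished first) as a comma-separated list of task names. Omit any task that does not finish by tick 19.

completion order = A, F, B, H

t=0: L0/L1/L2 = A/-/- → run A
t=1: L0/L1/L2 = AF/-/- → run A
t=2: L0/L1/L2 = F/-/- → run F
t=3: L0/L1/L2 = FB/-/- → run F
t=4: L0/L1/L2 = BH/-/- → run B
t=5: L0/L1/L2 = BH/-/- → run B
t=6: L0/L1/L2 = BH/-/- → run B
t=7: L0/L1/L2 = BH/-/- → run B
t=8: L0/L1/L2 = H/B/- → run H
t=9: L0/L1/L2 = H/B/- → run H
t=10: L0/L1/L2 = H/B/- → run H
t=11: L0/L1/L2 = H/B/- → run H
t=12: L0/L1/L2 = -/BH/- → run B
t=13: L0/L1/L2 = -/H/- → run H
t=14: L0/L1/L2 = -/H/- → run H
t=15: L0/L1/L2 = -/H/- → run H
t=16: (idle)
t=17: (idle)
t=18: (idle)
t=19: (idle)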